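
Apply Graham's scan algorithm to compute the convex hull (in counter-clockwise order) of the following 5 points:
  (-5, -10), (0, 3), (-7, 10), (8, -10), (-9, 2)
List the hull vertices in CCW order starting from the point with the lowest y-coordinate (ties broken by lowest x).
Hull (CCW) = [(-5, -10), (8, -10), (0, 3), (-7, 10), (-9, 2)]

Graham scan procedure:
  1. Find the pivot p₀ = point with lowest y (tie → lowest x): (-5, -10).
  2. Sort the remaining points by polar angle around p₀.
  3. Walk through sorted points, maintaining a stack; pop the top while the last three entries make a non-left turn (cross product ≤ 0).
  4. Final stack is the convex hull in CCW order: (-5, -10), (8, -10), (0, 3), (-7, 10), (-9, 2).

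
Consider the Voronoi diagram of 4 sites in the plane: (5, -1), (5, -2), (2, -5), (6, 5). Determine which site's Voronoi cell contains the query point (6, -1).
Nearest site = (5, -1)

The Voronoi cell of site s contains exactly those query points closer to s than to any other site. Compute squared distances from q = (6, -1) to each site:
  (5 − 6)² + (-1 − -1)² = 1
  (5 − 6)² + (-2 − -1)² = 2
  (2 − 6)² + (-5 − -1)² = 32
  (6 − 6)² + (5 − -1)² = 36
Minimum is attained by (5, -1), so q lies in its Voronoi cell.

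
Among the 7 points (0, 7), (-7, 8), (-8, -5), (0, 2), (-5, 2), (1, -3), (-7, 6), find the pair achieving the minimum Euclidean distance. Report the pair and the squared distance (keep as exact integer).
Pair = ((-7, 8), (-7, 6)); squared distance = 4

Compute all C(7, 2) = 21 pairwise squared distances (x_i − x_j)² + (y_i − y_j)². The minimum is 4, attained by the pair ((-7, 8), (-7, 6)).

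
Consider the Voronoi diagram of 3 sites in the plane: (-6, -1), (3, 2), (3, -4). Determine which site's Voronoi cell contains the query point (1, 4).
Nearest site = (3, 2)

The Voronoi cell of site s contains exactly those query points closer to s than to any other site. Compute squared distances from q = (1, 4) to each site:
  (3 − 1)² + (2 − 4)² = 8
  (3 − 1)² + (-4 − 4)² = 68
  (-6 − 1)² + (-1 − 4)² = 74
Minimum is attained by (3, 2), so q lies in its Voronoi cell.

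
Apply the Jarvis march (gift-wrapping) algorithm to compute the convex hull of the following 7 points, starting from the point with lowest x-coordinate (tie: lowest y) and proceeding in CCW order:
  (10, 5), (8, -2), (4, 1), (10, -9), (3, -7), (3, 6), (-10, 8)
Hull (CCW) = [(-10, 8), (3, -7), (10, -9), (10, 5)]

Jarvis march: at each step, from the current hull vertex p, select the next vertex q as the point such that every other point lies strictly to the left of (or on) the directed line p → q. (Equivalently: for every other point r, the cross product (q − p) × (r − p) ≥ 0.)
Starting point (lowest x, tie lowest y): (-10, 8). Wrap until returning to start. Resulting hull: (-10, 8), (3, -7), (10, -9), (10, 5).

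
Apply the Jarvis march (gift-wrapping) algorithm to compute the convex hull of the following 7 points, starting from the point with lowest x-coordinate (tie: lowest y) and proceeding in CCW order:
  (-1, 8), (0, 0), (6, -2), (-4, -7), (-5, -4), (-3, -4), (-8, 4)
Hull (CCW) = [(-8, 4), (-4, -7), (6, -2), (-1, 8)]

Jarvis march: at each step, from the current hull vertex p, select the next vertex q as the point such that every other point lies strictly to the left of (or on) the directed line p → q. (Equivalently: for every other point r, the cross product (q − p) × (r − p) ≥ 0.)
Starting point (lowest x, tie lowest y): (-8, 4). Wrap until returning to start. Resulting hull: (-8, 4), (-4, -7), (6, -2), (-1, 8).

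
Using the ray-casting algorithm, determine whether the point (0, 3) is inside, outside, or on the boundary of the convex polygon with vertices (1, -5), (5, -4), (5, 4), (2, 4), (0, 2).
The point (0, 3) lies strictly outside the polygon

Cast a horizontal ray to the right from the query point and count how many polygon edges it crosses (each edge strictly once or zero times, handled with the usual half-open convention). 
Parity of crossings → even ⇒ outside.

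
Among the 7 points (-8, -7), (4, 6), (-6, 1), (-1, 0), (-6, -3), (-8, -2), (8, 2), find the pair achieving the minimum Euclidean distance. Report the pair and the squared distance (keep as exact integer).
Pair = ((-6, -3), (-8, -2)); squared distance = 5

Compute all C(7, 2) = 21 pairwise squared distances (x_i − x_j)² + (y_i − y_j)². The minimum is 5, attained by the pair ((-6, -3), (-8, -2)).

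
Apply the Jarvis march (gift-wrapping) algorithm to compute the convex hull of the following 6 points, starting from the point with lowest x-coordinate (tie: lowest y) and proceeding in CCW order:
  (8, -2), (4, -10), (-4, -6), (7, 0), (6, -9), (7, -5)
Hull (CCW) = [(-4, -6), (4, -10), (6, -9), (8, -2), (7, 0)]

Jarvis march: at each step, from the current hull vertex p, select the next vertex q as the point such that every other point lies strictly to the left of (or on) the directed line p → q. (Equivalently: for every other point r, the cross product (q − p) × (r − p) ≥ 0.)
Starting point (lowest x, tie lowest y): (-4, -6). Wrap until returning to start. Resulting hull: (-4, -6), (4, -10), (6, -9), (8, -2), (7, 0).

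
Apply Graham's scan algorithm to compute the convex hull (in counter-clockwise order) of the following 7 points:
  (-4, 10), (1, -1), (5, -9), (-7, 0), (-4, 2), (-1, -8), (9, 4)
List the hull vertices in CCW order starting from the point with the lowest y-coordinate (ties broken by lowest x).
Hull (CCW) = [(5, -9), (9, 4), (-4, 10), (-7, 0), (-1, -8)]

Graham scan procedure:
  1. Find the pivot p₀ = point with lowest y (tie → lowest x): (5, -9).
  2. Sort the remaining points by polar angle around p₀.
  3. Walk through sorted points, maintaining a stack; pop the top while the last three entries make a non-left turn (cross product ≤ 0).
  4. Final stack is the convex hull in CCW order: (5, -9), (9, 4), (-4, 10), (-7, 0), (-1, -8).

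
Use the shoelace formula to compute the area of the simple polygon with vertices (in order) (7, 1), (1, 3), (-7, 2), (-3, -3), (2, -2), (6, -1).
Area = 105/2

Shoelace formula: Area = (1/2) |Σ_i (x_i · y_{i+1} − x_{i+1} · y_i)| (indices mod n). Compute each cross term:
  (7)(3) − (1)(1) = 20
  (1)(2) − (-7)(3) = 23
  (-7)(-3) − (-3)(2) = 27
  (-3)(-2) − (2)(-3) = 12
  (2)(-1) − (6)(-2) = 10
  (6)(1) − (7)(-1) = 13
Sum = 105, so (signed) Area = 105/2 = 105/2, |Area| = 105/2.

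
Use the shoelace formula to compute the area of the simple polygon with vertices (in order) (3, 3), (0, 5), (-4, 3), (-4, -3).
Area = 28

Shoelace formula: Area = (1/2) |Σ_i (x_i · y_{i+1} − x_{i+1} · y_i)| (indices mod n). Compute each cross term:
  (3)(5) − (0)(3) = 15
  (0)(3) − (-4)(5) = 20
  (-4)(-3) − (-4)(3) = 24
  (-4)(3) − (3)(-3) = -3
Sum = 56, so (signed) Area = 56/2 = 28, |Area| = 28.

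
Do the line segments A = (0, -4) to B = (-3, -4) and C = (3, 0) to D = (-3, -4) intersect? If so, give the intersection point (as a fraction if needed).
Yes; intersection at (-3, -4) (t = 1 on AB, s = 1 on CD)

Parametrize AB as A + t(B − A) = (0 + -3 t, -4 + 0 t) and CD as C + s(D − C) = (3 + -6 s, 0 + -4 s). Solve the linear system for (t, s). Determinant = -12 ≠ 0, so a unique intersection of the containing lines exists. Solution: t = 1, s = 1 — both in [0, 1], so the segments cross. Intersection point: (-3, -4).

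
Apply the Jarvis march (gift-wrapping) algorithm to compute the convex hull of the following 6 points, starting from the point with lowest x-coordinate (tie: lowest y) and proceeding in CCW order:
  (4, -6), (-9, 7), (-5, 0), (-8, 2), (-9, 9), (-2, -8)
Hull (CCW) = [(-9, 7), (-8, 2), (-2, -8), (4, -6), (-9, 9)]

Jarvis march: at each step, from the current hull vertex p, select the next vertex q as the point such that every other point lies strictly to the left of (or on) the directed line p → q. (Equivalently: for every other point r, the cross product (q − p) × (r − p) ≥ 0.)
Starting point (lowest x, tie lowest y): (-9, 7). Wrap until returning to start. Resulting hull: (-9, 7), (-8, 2), (-2, -8), (4, -6), (-9, 9).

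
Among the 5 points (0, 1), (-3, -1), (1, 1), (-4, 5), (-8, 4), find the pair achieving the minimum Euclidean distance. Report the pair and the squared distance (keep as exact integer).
Pair = ((0, 1), (1, 1)); squared distance = 1

Compute all C(5, 2) = 10 pairwise squared distances (x_i − x_j)² + (y_i − y_j)². The minimum is 1, attained by the pair ((0, 1), (1, 1)).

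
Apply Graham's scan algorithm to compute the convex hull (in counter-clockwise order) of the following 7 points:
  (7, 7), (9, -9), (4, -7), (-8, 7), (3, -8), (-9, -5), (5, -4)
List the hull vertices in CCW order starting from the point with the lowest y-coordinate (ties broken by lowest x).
Hull (CCW) = [(9, -9), (7, 7), (-8, 7), (-9, -5), (3, -8)]

Graham scan procedure:
  1. Find the pivot p₀ = point with lowest y (tie → lowest x): (9, -9).
  2. Sort the remaining points by polar angle around p₀.
  3. Walk through sorted points, maintaining a stack; pop the top while the last three entries make a non-left turn (cross product ≤ 0).
  4. Final stack is the convex hull in CCW order: (9, -9), (7, 7), (-8, 7), (-9, -5), (3, -8).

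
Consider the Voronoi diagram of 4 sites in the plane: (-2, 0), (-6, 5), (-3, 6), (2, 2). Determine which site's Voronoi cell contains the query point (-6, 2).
Nearest site = (-6, 5)

The Voronoi cell of site s contains exactly those query points closer to s than to any other site. Compute squared distances from q = (-6, 2) to each site:
  (-6 − -6)² + (5 − 2)² = 9
  (-2 − -6)² + (0 − 2)² = 20
  (-3 − -6)² + (6 − 2)² = 25
  (2 − -6)² + (2 − 2)² = 64
Minimum is attained by (-6, 5), so q lies in its Voronoi cell.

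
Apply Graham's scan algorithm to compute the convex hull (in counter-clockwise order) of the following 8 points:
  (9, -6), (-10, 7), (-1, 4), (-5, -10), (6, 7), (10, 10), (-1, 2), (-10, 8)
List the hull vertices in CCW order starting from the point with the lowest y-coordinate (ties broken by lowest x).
Hull (CCW) = [(-5, -10), (9, -6), (10, 10), (-10, 8), (-10, 7)]

Graham scan procedure:
  1. Find the pivot p₀ = point with lowest y (tie → lowest x): (-5, -10).
  2. Sort the remaining points by polar angle around p₀.
  3. Walk through sorted points, maintaining a stack; pop the top while the last three entries make a non-left turn (cross product ≤ 0).
  4. Final stack is the convex hull in CCW order: (-5, -10), (9, -6), (10, 10), (-10, 8), (-10, 7).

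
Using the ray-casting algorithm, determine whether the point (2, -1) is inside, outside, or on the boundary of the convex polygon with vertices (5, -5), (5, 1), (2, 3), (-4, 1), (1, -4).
The point (2, -1) lies strictly inside the polygon

Cast a horizontal ray to the right from the query point and count how many polygon edges it crosses (each edge strictly once or zero times, handled with the usual half-open convention). 
Parity of crossings → odd ⇒ inside.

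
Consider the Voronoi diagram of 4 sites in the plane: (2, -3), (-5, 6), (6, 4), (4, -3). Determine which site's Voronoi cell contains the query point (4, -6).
Nearest site = (4, -3)

The Voronoi cell of site s contains exactly those query points closer to s than to any other site. Compute squared distances from q = (4, -6) to each site:
  (4 − 4)² + (-3 − -6)² = 9
  (2 − 4)² + (-3 − -6)² = 13
  (6 − 4)² + (4 − -6)² = 104
  (-5 − 4)² + (6 − -6)² = 225
Minimum is attained by (4, -3), so q lies in its Voronoi cell.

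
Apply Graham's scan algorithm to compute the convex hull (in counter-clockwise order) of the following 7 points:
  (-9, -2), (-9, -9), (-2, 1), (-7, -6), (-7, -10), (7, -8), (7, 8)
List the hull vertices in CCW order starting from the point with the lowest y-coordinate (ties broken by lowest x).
Hull (CCW) = [(-7, -10), (7, -8), (7, 8), (-9, -2), (-9, -9)]

Graham scan procedure:
  1. Find the pivot p₀ = point with lowest y (tie → lowest x): (-7, -10).
  2. Sort the remaining points by polar angle around p₀.
  3. Walk through sorted points, maintaining a stack; pop the top while the last three entries make a non-left turn (cross product ≤ 0).
  4. Final stack is the convex hull in CCW order: (-7, -10), (7, -8), (7, 8), (-9, -2), (-9, -9).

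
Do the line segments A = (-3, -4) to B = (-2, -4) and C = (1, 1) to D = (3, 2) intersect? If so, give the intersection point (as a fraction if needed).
No (intersection of containing lines falls outside at least one segment)

Parametrize and solve: t = -6, s = -5. At least one of these is outside [0, 1], so the segments do not intersect.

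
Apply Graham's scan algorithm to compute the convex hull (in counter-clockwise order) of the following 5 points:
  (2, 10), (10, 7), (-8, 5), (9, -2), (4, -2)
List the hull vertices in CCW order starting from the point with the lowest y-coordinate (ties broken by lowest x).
Hull (CCW) = [(4, -2), (9, -2), (10, 7), (2, 10), (-8, 5)]

Graham scan procedure:
  1. Find the pivot p₀ = point with lowest y (tie → lowest x): (4, -2).
  2. Sort the remaining points by polar angle around p₀.
  3. Walk through sorted points, maintaining a stack; pop the top while the last three entries make a non-left turn (cross product ≤ 0).
  4. Final stack is the convex hull in CCW order: (4, -2), (9, -2), (10, 7), (2, 10), (-8, 5).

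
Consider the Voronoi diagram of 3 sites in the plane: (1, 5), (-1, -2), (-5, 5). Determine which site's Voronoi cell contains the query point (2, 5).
Nearest site = (1, 5)

The Voronoi cell of site s contains exactly those query points closer to s than to any other site. Compute squared distances from q = (2, 5) to each site:
  (1 − 2)² + (5 − 5)² = 1
  (-5 − 2)² + (5 − 5)² = 49
  (-1 − 2)² + (-2 − 5)² = 58
Minimum is attained by (1, 5), so q lies in its Voronoi cell.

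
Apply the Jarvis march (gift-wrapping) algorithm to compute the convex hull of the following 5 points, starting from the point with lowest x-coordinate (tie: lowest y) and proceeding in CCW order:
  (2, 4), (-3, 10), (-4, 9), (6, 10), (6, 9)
Hull (CCW) = [(-4, 9), (2, 4), (6, 9), (6, 10), (-3, 10)]

Jarvis march: at each step, from the current hull vertex p, select the next vertex q as the point such that every other point lies strictly to the left of (or on) the directed line p → q. (Equivalently: for every other point r, the cross product (q − p) × (r − p) ≥ 0.)
Starting point (lowest x, tie lowest y): (-4, 9). Wrap until returning to start. Resulting hull: (-4, 9), (2, 4), (6, 9), (6, 10), (-3, 10).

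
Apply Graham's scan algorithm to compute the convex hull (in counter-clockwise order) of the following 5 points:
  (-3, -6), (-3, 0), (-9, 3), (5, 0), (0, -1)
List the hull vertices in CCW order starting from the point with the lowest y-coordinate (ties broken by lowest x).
Hull (CCW) = [(-3, -6), (5, 0), (-9, 3)]

Graham scan procedure:
  1. Find the pivot p₀ = point with lowest y (tie → lowest x): (-3, -6).
  2. Sort the remaining points by polar angle around p₀.
  3. Walk through sorted points, maintaining a stack; pop the top while the last three entries make a non-left turn (cross product ≤ 0).
  4. Final stack is the convex hull in CCW order: (-3, -6), (5, 0), (-9, 3).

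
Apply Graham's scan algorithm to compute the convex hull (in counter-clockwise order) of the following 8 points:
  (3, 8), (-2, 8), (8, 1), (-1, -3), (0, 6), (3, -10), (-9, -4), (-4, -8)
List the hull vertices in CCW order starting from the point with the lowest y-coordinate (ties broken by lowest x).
Hull (CCW) = [(3, -10), (8, 1), (3, 8), (-2, 8), (-9, -4), (-4, -8)]

Graham scan procedure:
  1. Find the pivot p₀ = point with lowest y (tie → lowest x): (3, -10).
  2. Sort the remaining points by polar angle around p₀.
  3. Walk through sorted points, maintaining a stack; pop the top while the last three entries make a non-left turn (cross product ≤ 0).
  4. Final stack is the convex hull in CCW order: (3, -10), (8, 1), (3, 8), (-2, 8), (-9, -4), (-4, -8).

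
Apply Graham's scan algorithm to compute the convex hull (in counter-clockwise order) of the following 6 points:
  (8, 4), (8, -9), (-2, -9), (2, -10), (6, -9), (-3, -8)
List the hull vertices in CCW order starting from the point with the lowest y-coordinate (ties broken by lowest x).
Hull (CCW) = [(2, -10), (8, -9), (8, 4), (-3, -8), (-2, -9)]

Graham scan procedure:
  1. Find the pivot p₀ = point with lowest y (tie → lowest x): (2, -10).
  2. Sort the remaining points by polar angle around p₀.
  3. Walk through sorted points, maintaining a stack; pop the top while the last three entries make a non-left turn (cross product ≤ 0).
  4. Final stack is the convex hull in CCW order: (2, -10), (8, -9), (8, 4), (-3, -8), (-2, -9).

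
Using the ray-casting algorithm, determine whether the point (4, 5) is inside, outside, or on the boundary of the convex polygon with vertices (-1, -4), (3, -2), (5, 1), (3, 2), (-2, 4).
The point (4, 5) lies strictly outside the polygon

Cast a horizontal ray to the right from the query point and count how many polygon edges it crosses (each edge strictly once or zero times, handled with the usual half-open convention). 
Parity of crossings → even ⇒ outside.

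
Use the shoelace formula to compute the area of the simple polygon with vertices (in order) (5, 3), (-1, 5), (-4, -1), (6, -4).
Area = 109/2

Shoelace formula: Area = (1/2) |Σ_i (x_i · y_{i+1} − x_{i+1} · y_i)| (indices mod n). Compute each cross term:
  (5)(5) − (-1)(3) = 28
  (-1)(-1) − (-4)(5) = 21
  (-4)(-4) − (6)(-1) = 22
  (6)(3) − (5)(-4) = 38
Sum = 109, so (signed) Area = 109/2 = 109/2, |Area| = 109/2.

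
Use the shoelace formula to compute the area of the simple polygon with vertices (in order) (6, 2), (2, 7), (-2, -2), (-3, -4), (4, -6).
Area = 64

Shoelace formula: Area = (1/2) |Σ_i (x_i · y_{i+1} − x_{i+1} · y_i)| (indices mod n). Compute each cross term:
  (6)(7) − (2)(2) = 38
  (2)(-2) − (-2)(7) = 10
  (-2)(-4) − (-3)(-2) = 2
  (-3)(-6) − (4)(-4) = 34
  (4)(2) − (6)(-6) = 44
Sum = 128, so (signed) Area = 128/2 = 64, |Area| = 64.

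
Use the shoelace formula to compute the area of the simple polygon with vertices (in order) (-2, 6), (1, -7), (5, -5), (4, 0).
Area = 41

Shoelace formula: Area = (1/2) |Σ_i (x_i · y_{i+1} − x_{i+1} · y_i)| (indices mod n). Compute each cross term:
  (-2)(-7) − (1)(6) = 8
  (1)(-5) − (5)(-7) = 30
  (5)(0) − (4)(-5) = 20
  (4)(6) − (-2)(0) = 24
Sum = 82, so (signed) Area = 82/2 = 41, |Area| = 41.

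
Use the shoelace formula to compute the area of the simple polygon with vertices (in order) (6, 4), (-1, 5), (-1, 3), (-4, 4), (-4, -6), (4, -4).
Area = 82

Shoelace formula: Area = (1/2) |Σ_i (x_i · y_{i+1} − x_{i+1} · y_i)| (indices mod n). Compute each cross term:
  (6)(5) − (-1)(4) = 34
  (-1)(3) − (-1)(5) = 2
  (-1)(4) − (-4)(3) = 8
  (-4)(-6) − (-4)(4) = 40
  (-4)(-4) − (4)(-6) = 40
  (4)(4) − (6)(-4) = 40
Sum = 164, so (signed) Area = 164/2 = 82, |Area| = 82.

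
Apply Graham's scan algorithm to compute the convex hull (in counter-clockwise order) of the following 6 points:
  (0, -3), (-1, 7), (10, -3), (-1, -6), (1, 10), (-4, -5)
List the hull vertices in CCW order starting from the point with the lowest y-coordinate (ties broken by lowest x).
Hull (CCW) = [(-1, -6), (10, -3), (1, 10), (-1, 7), (-4, -5)]

Graham scan procedure:
  1. Find the pivot p₀ = point with lowest y (tie → lowest x): (-1, -6).
  2. Sort the remaining points by polar angle around p₀.
  3. Walk through sorted points, maintaining a stack; pop the top while the last three entries make a non-left turn (cross product ≤ 0).
  4. Final stack is the convex hull in CCW order: (-1, -6), (10, -3), (1, 10), (-1, 7), (-4, -5).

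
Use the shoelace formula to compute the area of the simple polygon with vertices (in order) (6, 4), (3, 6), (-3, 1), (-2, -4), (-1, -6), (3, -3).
Area = 59

Shoelace formula: Area = (1/2) |Σ_i (x_i · y_{i+1} − x_{i+1} · y_i)| (indices mod n). Compute each cross term:
  (6)(6) − (3)(4) = 24
  (3)(1) − (-3)(6) = 21
  (-3)(-4) − (-2)(1) = 14
  (-2)(-6) − (-1)(-4) = 8
  (-1)(-3) − (3)(-6) = 21
  (3)(4) − (6)(-3) = 30
Sum = 118, so (signed) Area = 118/2 = 59, |Area| = 59.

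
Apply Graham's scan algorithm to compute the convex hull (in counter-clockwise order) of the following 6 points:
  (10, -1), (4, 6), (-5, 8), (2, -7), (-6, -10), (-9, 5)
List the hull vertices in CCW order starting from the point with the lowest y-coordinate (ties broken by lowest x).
Hull (CCW) = [(-6, -10), (2, -7), (10, -1), (4, 6), (-5, 8), (-9, 5)]

Graham scan procedure:
  1. Find the pivot p₀ = point with lowest y (tie → lowest x): (-6, -10).
  2. Sort the remaining points by polar angle around p₀.
  3. Walk through sorted points, maintaining a stack; pop the top while the last three entries make a non-left turn (cross product ≤ 0).
  4. Final stack is the convex hull in CCW order: (-6, -10), (2, -7), (10, -1), (4, 6), (-5, 8), (-9, 5).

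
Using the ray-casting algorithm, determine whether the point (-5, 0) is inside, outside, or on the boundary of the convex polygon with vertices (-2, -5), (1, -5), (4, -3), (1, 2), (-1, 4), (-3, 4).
The point (-5, 0) lies strictly outside the polygon

Cast a horizontal ray to the right from the query point and count how many polygon edges it crosses (each edge strictly once or zero times, handled with the usual half-open convention). 
Parity of crossings → even ⇒ outside.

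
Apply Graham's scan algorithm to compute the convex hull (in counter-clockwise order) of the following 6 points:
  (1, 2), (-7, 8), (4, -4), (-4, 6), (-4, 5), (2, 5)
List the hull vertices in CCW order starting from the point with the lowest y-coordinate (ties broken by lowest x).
Hull (CCW) = [(4, -4), (2, 5), (-7, 8)]

Graham scan procedure:
  1. Find the pivot p₀ = point with lowest y (tie → lowest x): (4, -4).
  2. Sort the remaining points by polar angle around p₀.
  3. Walk through sorted points, maintaining a stack; pop the top while the last three entries make a non-left turn (cross product ≤ 0).
  4. Final stack is the convex hull in CCW order: (4, -4), (2, 5), (-7, 8).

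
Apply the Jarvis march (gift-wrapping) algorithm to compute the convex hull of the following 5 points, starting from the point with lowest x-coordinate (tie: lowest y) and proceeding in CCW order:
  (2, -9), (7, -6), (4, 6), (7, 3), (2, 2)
Hull (CCW) = [(2, -9), (7, -6), (7, 3), (4, 6), (2, 2)]

Jarvis march: at each step, from the current hull vertex p, select the next vertex q as the point such that every other point lies strictly to the left of (or on) the directed line p → q. (Equivalently: for every other point r, the cross product (q − p) × (r − p) ≥ 0.)
Starting point (lowest x, tie lowest y): (2, -9). Wrap until returning to start. Resulting hull: (2, -9), (7, -6), (7, 3), (4, 6), (2, 2).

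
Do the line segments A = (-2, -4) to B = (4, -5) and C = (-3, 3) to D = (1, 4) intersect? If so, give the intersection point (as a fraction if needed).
No (intersection of containing lines falls outside at least one segment)

Parametrize and solve: t = -29/10, s = -41/10. At least one of these is outside [0, 1], so the segments do not intersect.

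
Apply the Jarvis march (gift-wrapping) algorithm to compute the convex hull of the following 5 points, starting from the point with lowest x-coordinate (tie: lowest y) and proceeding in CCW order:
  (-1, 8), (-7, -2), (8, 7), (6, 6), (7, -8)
Hull (CCW) = [(-7, -2), (7, -8), (8, 7), (-1, 8)]

Jarvis march: at each step, from the current hull vertex p, select the next vertex q as the point such that every other point lies strictly to the left of (or on) the directed line p → q. (Equivalently: for every other point r, the cross product (q − p) × (r − p) ≥ 0.)
Starting point (lowest x, tie lowest y): (-7, -2). Wrap until returning to start. Resulting hull: (-7, -2), (7, -8), (8, 7), (-1, 8).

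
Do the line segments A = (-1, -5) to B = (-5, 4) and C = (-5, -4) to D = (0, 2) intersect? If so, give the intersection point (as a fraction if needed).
Yes; intersection at (-185/69, -28/23) (t = 29/69 on AB, s = 32/69 on CD)

Parametrize AB as A + t(B − A) = (-1 + -4 t, -5 + 9 t) and CD as C + s(D − C) = (-5 + 5 s, -4 + 6 s). Solve the linear system for (t, s). Determinant = 69 ≠ 0, so a unique intersection of the containing lines exists. Solution: t = 29/69, s = 32/69 — both in [0, 1], so the segments cross. Intersection point: (-185/69, -28/23).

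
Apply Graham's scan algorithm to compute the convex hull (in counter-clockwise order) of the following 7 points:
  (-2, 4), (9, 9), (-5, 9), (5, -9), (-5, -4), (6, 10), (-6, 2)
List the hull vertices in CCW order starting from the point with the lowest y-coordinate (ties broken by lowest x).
Hull (CCW) = [(5, -9), (9, 9), (6, 10), (-5, 9), (-6, 2), (-5, -4)]

Graham scan procedure:
  1. Find the pivot p₀ = point with lowest y (tie → lowest x): (5, -9).
  2. Sort the remaining points by polar angle around p₀.
  3. Walk through sorted points, maintaining a stack; pop the top while the last three entries make a non-left turn (cross product ≤ 0).
  4. Final stack is the convex hull in CCW order: (5, -9), (9, 9), (6, 10), (-5, 9), (-6, 2), (-5, -4).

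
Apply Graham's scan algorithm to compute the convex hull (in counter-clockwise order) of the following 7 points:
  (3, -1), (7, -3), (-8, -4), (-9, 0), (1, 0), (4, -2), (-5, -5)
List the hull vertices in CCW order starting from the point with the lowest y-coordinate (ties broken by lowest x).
Hull (CCW) = [(-5, -5), (7, -3), (1, 0), (-9, 0), (-8, -4)]

Graham scan procedure:
  1. Find the pivot p₀ = point with lowest y (tie → lowest x): (-5, -5).
  2. Sort the remaining points by polar angle around p₀.
  3. Walk through sorted points, maintaining a stack; pop the top while the last three entries make a non-left turn (cross product ≤ 0).
  4. Final stack is the convex hull in CCW order: (-5, -5), (7, -3), (1, 0), (-9, 0), (-8, -4).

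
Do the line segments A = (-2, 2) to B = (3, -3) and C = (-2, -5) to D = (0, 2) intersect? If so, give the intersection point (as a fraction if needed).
Yes; intersection at (-4/9, 4/9) (t = 14/45 on AB, s = 7/9 on CD)

Parametrize AB as A + t(B − A) = (-2 + 5 t, 2 + -5 t) and CD as C + s(D − C) = (-2 + 2 s, -5 + 7 s). Solve the linear system for (t, s). Determinant = -45 ≠ 0, so a unique intersection of the containing lines exists. Solution: t = 14/45, s = 7/9 — both in [0, 1], so the segments cross. Intersection point: (-4/9, 4/9).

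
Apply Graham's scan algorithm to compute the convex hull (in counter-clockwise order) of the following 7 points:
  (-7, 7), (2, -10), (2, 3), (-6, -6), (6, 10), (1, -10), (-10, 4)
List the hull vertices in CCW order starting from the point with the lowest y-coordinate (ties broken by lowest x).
Hull (CCW) = [(1, -10), (2, -10), (6, 10), (-7, 7), (-10, 4), (-6, -6)]

Graham scan procedure:
  1. Find the pivot p₀ = point with lowest y (tie → lowest x): (1, -10).
  2. Sort the remaining points by polar angle around p₀.
  3. Walk through sorted points, maintaining a stack; pop the top while the last three entries make a non-left turn (cross product ≤ 0).
  4. Final stack is the convex hull in CCW order: (1, -10), (2, -10), (6, 10), (-7, 7), (-10, 4), (-6, -6).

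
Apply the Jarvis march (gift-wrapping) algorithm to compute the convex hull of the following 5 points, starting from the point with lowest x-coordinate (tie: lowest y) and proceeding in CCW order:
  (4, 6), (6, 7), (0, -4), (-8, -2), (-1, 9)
Hull (CCW) = [(-8, -2), (0, -4), (6, 7), (-1, 9)]

Jarvis march: at each step, from the current hull vertex p, select the next vertex q as the point such that every other point lies strictly to the left of (or on) the directed line p → q. (Equivalently: for every other point r, the cross product (q − p) × (r − p) ≥ 0.)
Starting point (lowest x, tie lowest y): (-8, -2). Wrap until returning to start. Resulting hull: (-8, -2), (0, -4), (6, 7), (-1, 9).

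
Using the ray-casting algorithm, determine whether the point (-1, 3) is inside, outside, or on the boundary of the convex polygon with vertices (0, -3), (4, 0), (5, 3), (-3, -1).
The point (-1, 3) lies strictly outside the polygon

Cast a horizontal ray to the right from the query point and count how many polygon edges it crosses (each edge strictly once or zero times, handled with the usual half-open convention). 
Parity of crossings → even ⇒ outside.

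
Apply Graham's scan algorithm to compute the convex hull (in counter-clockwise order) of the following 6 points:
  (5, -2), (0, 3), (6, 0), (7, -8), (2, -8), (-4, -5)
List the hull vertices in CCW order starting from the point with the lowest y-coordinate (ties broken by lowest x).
Hull (CCW) = [(2, -8), (7, -8), (6, 0), (0, 3), (-4, -5)]

Graham scan procedure:
  1. Find the pivot p₀ = point with lowest y (tie → lowest x): (2, -8).
  2. Sort the remaining points by polar angle around p₀.
  3. Walk through sorted points, maintaining a stack; pop the top while the last three entries make a non-left turn (cross product ≤ 0).
  4. Final stack is the convex hull in CCW order: (2, -8), (7, -8), (6, 0), (0, 3), (-4, -5).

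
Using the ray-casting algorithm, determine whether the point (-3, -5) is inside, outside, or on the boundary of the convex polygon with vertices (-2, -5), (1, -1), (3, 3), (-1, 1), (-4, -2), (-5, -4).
The point (-3, -5) lies strictly outside the polygon

Cast a horizontal ray to the right from the query point and count how many polygon edges it crosses (each edge strictly once or zero times, handled with the usual half-open convention). 
Parity of crossings → even ⇒ outside.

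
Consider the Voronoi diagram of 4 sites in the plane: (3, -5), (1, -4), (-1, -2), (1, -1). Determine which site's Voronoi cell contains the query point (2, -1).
Nearest site = (1, -1)

The Voronoi cell of site s contains exactly those query points closer to s than to any other site. Compute squared distances from q = (2, -1) to each site:
  (1 − 2)² + (-1 − -1)² = 1
  (-1 − 2)² + (-2 − -1)² = 10
  (1 − 2)² + (-4 − -1)² = 10
  (3 − 2)² + (-5 − -1)² = 17
Minimum is attained by (1, -1), so q lies in its Voronoi cell.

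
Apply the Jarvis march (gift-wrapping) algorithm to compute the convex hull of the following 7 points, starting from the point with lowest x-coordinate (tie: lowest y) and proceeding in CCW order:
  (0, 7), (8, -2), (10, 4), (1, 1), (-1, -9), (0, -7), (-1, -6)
Hull (CCW) = [(-1, -9), (8, -2), (10, 4), (0, 7), (-1, -6)]

Jarvis march: at each step, from the current hull vertex p, select the next vertex q as the point such that every other point lies strictly to the left of (or on) the directed line p → q. (Equivalently: for every other point r, the cross product (q − p) × (r − p) ≥ 0.)
Starting point (lowest x, tie lowest y): (-1, -9). Wrap until returning to start. Resulting hull: (-1, -9), (8, -2), (10, 4), (0, 7), (-1, -6).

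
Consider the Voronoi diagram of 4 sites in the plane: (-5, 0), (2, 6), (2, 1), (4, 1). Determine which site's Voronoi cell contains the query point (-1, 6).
Nearest site = (2, 6)

The Voronoi cell of site s contains exactly those query points closer to s than to any other site. Compute squared distances from q = (-1, 6) to each site:
  (2 − -1)² + (6 − 6)² = 9
  (2 − -1)² + (1 − 6)² = 34
  (4 − -1)² + (1 − 6)² = 50
  (-5 − -1)² + (0 − 6)² = 52
Minimum is attained by (2, 6), so q lies in its Voronoi cell.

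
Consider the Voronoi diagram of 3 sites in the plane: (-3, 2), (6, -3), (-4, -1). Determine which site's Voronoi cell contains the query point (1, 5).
Nearest site = (-3, 2)

The Voronoi cell of site s contains exactly those query points closer to s than to any other site. Compute squared distances from q = (1, 5) to each site:
  (-3 − 1)² + (2 − 5)² = 25
  (-4 − 1)² + (-1 − 5)² = 61
  (6 − 1)² + (-3 − 5)² = 89
Minimum is attained by (-3, 2), so q lies in its Voronoi cell.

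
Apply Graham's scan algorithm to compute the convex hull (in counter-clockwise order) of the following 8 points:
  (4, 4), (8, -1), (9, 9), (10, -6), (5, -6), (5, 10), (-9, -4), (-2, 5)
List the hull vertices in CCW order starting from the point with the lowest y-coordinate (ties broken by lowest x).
Hull (CCW) = [(5, -6), (10, -6), (9, 9), (5, 10), (-2, 5), (-9, -4)]

Graham scan procedure:
  1. Find the pivot p₀ = point with lowest y (tie → lowest x): (5, -6).
  2. Sort the remaining points by polar angle around p₀.
  3. Walk through sorted points, maintaining a stack; pop the top while the last three entries make a non-left turn (cross product ≤ 0).
  4. Final stack is the convex hull in CCW order: (5, -6), (10, -6), (9, 9), (5, 10), (-2, 5), (-9, -4).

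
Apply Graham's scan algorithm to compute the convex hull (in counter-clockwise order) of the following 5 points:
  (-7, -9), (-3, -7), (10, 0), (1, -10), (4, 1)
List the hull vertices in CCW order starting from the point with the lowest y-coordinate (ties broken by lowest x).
Hull (CCW) = [(1, -10), (10, 0), (4, 1), (-7, -9)]

Graham scan procedure:
  1. Find the pivot p₀ = point with lowest y (tie → lowest x): (1, -10).
  2. Sort the remaining points by polar angle around p₀.
  3. Walk through sorted points, maintaining a stack; pop the top while the last three entries make a non-left turn (cross product ≤ 0).
  4. Final stack is the convex hull in CCW order: (1, -10), (10, 0), (4, 1), (-7, -9).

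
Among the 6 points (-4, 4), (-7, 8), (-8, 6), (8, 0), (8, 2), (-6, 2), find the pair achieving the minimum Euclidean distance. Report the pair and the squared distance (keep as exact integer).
Pair = ((8, 0), (8, 2)); squared distance = 4

Compute all C(6, 2) = 15 pairwise squared distances (x_i − x_j)² + (y_i − y_j)². The minimum is 4, attained by the pair ((8, 0), (8, 2)).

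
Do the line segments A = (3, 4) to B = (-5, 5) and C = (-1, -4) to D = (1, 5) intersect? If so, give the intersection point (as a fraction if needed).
Yes; intersection at (31/37, 158/37) (t = 10/37 on AB, s = 34/37 on CD)

Parametrize AB as A + t(B − A) = (3 + -8 t, 4 + 1 t) and CD as C + s(D − C) = (-1 + 2 s, -4 + 9 s). Solve the linear system for (t, s). Determinant = 74 ≠ 0, so a unique intersection of the containing lines exists. Solution: t = 10/37, s = 34/37 — both in [0, 1], so the segments cross. Intersection point: (31/37, 158/37).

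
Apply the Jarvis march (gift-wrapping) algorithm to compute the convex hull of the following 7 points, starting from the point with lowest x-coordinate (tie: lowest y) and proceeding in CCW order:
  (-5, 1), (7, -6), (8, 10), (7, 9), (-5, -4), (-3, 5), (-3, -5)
Hull (CCW) = [(-5, -4), (-3, -5), (7, -6), (8, 10), (-3, 5), (-5, 1)]

Jarvis march: at each step, from the current hull vertex p, select the next vertex q as the point such that every other point lies strictly to the left of (or on) the directed line p → q. (Equivalently: for every other point r, the cross product (q − p) × (r − p) ≥ 0.)
Starting point (lowest x, tie lowest y): (-5, -4). Wrap until returning to start. Resulting hull: (-5, -4), (-3, -5), (7, -6), (8, 10), (-3, 5), (-5, 1).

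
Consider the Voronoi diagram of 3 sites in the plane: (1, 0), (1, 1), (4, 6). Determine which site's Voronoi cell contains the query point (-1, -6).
Nearest site = (1, 0)

The Voronoi cell of site s contains exactly those query points closer to s than to any other site. Compute squared distances from q = (-1, -6) to each site:
  (1 − -1)² + (0 − -6)² = 40
  (1 − -1)² + (1 − -6)² = 53
  (4 − -1)² + (6 − -6)² = 169
Minimum is attained by (1, 0), so q lies in its Voronoi cell.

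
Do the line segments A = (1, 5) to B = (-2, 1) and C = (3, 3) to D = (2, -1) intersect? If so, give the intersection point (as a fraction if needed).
No (intersection of containing lines falls outside at least one segment)

Parametrize and solve: t = -5/4, s = -7/4. At least one of these is outside [0, 1], so the segments do not intersect.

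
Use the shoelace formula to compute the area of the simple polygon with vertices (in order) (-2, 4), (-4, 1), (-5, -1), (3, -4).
Area = 25

Shoelace formula: Area = (1/2) |Σ_i (x_i · y_{i+1} − x_{i+1} · y_i)| (indices mod n). Compute each cross term:
  (-2)(1) − (-4)(4) = 14
  (-4)(-1) − (-5)(1) = 9
  (-5)(-4) − (3)(-1) = 23
  (3)(4) − (-2)(-4) = 4
Sum = 50, so (signed) Area = 50/2 = 25, |Area| = 25.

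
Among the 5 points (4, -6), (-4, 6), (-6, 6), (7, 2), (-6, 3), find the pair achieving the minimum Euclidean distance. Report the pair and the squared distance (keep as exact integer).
Pair = ((-4, 6), (-6, 6)); squared distance = 4

Compute all C(5, 2) = 10 pairwise squared distances (x_i − x_j)² + (y_i − y_j)². The minimum is 4, attained by the pair ((-4, 6), (-6, 6)).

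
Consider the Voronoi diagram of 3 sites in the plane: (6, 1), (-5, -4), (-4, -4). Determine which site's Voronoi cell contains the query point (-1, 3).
Nearest site = (6, 1)

The Voronoi cell of site s contains exactly those query points closer to s than to any other site. Compute squared distances from q = (-1, 3) to each site:
  (6 − -1)² + (1 − 3)² = 53
  (-4 − -1)² + (-4 − 3)² = 58
  (-5 − -1)² + (-4 − 3)² = 65
Minimum is attained by (6, 1), so q lies in its Voronoi cell.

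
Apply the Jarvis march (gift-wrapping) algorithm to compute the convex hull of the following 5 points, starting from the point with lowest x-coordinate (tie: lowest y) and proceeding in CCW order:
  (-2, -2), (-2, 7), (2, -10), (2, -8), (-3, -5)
Hull (CCW) = [(-3, -5), (2, -10), (2, -8), (-2, 7)]

Jarvis march: at each step, from the current hull vertex p, select the next vertex q as the point such that every other point lies strictly to the left of (or on) the directed line p → q. (Equivalently: for every other point r, the cross product (q − p) × (r − p) ≥ 0.)
Starting point (lowest x, tie lowest y): (-3, -5). Wrap until returning to start. Resulting hull: (-3, -5), (2, -10), (2, -8), (-2, 7).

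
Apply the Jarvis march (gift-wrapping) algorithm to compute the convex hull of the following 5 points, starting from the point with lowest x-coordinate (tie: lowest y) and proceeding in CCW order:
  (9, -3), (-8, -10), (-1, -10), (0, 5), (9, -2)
Hull (CCW) = [(-8, -10), (-1, -10), (9, -3), (9, -2), (0, 5)]

Jarvis march: at each step, from the current hull vertex p, select the next vertex q as the point such that every other point lies strictly to the left of (or on) the directed line p → q. (Equivalently: for every other point r, the cross product (q − p) × (r − p) ≥ 0.)
Starting point (lowest x, tie lowest y): (-8, -10). Wrap until returning to start. Resulting hull: (-8, -10), (-1, -10), (9, -3), (9, -2), (0, 5).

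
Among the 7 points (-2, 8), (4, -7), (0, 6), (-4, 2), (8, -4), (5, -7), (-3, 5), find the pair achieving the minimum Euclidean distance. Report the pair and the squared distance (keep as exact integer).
Pair = ((4, -7), (5, -7)); squared distance = 1

Compute all C(7, 2) = 21 pairwise squared distances (x_i − x_j)² + (y_i − y_j)². The minimum is 1, attained by the pair ((4, -7), (5, -7)).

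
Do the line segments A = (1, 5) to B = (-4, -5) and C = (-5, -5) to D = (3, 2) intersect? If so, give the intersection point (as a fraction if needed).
Yes; intersection at (-29/9, -31/9) (t = 38/45 on AB, s = 2/9 on CD)

Parametrize AB as A + t(B − A) = (1 + -5 t, 5 + -10 t) and CD as C + s(D − C) = (-5 + 8 s, -5 + 7 s). Solve the linear system for (t, s). Determinant = -45 ≠ 0, so a unique intersection of the containing lines exists. Solution: t = 38/45, s = 2/9 — both in [0, 1], so the segments cross. Intersection point: (-29/9, -31/9).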